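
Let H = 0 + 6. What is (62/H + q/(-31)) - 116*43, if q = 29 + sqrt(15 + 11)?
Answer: -463010/93 - sqrt(26)/31 ≈ -4978.8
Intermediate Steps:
q = 29 + sqrt(26) ≈ 34.099
H = 6
(62/H + q/(-31)) - 116*43 = (62/6 + (29 + sqrt(26))/(-31)) - 116*43 = (62*(1/6) + (29 + sqrt(26))*(-1/31)) - 4988 = (31/3 + (-29/31 - sqrt(26)/31)) - 4988 = (874/93 - sqrt(26)/31) - 4988 = -463010/93 - sqrt(26)/31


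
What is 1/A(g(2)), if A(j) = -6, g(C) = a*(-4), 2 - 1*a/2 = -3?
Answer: -⅙ ≈ -0.16667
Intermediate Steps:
a = 10 (a = 4 - 2*(-3) = 4 + 6 = 10)
g(C) = -40 (g(C) = 10*(-4) = -40)
1/A(g(2)) = 1/(-6) = -⅙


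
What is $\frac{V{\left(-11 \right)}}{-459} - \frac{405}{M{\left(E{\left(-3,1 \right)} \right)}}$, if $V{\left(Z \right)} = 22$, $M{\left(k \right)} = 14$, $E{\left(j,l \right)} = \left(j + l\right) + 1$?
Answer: $- \frac{186203}{6426} \approx -28.977$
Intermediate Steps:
$E{\left(j,l \right)} = 1 + j + l$
$\frac{V{\left(-11 \right)}}{-459} - \frac{405}{M{\left(E{\left(-3,1 \right)} \right)}} = \frac{22}{-459} - \frac{405}{14} = 22 \left(- \frac{1}{459}\right) - \frac{405}{14} = - \frac{22}{459} - \frac{405}{14} = - \frac{186203}{6426}$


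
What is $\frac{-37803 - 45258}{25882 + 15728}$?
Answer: $- \frac{27687}{13870} \approx -1.9962$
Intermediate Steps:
$\frac{-37803 - 45258}{25882 + 15728} = - \frac{83061}{41610} = \left(-83061\right) \frac{1}{41610} = - \frac{27687}{13870}$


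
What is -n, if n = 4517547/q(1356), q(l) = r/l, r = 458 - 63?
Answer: -6125793732/395 ≈ -1.5508e+7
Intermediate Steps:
r = 395
q(l) = 395/l
n = 6125793732/395 (n = 4517547/((395/1356)) = 4517547/((395*(1/1356))) = 4517547/(395/1356) = 4517547*(1356/395) = 6125793732/395 ≈ 1.5508e+7)
-n = -1*6125793732/395 = -6125793732/395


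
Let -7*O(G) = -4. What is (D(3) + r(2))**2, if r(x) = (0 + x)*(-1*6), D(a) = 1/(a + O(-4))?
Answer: 85849/625 ≈ 137.36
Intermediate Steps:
O(G) = 4/7 (O(G) = -1/7*(-4) = 4/7)
D(a) = 1/(4/7 + a) (D(a) = 1/(a + 4/7) = 1/(4/7 + a))
r(x) = -6*x (r(x) = x*(-6) = -6*x)
(D(3) + r(2))**2 = (7/(4 + 7*3) - 6*2)**2 = (7/(4 + 21) - 12)**2 = (7/25 - 12)**2 = (-293/25)**2 = 85849/625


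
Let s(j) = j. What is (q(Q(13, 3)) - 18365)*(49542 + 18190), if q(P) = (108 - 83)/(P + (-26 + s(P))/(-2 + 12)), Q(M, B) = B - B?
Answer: -16179142840/13 ≈ -1.2445e+9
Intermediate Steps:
Q(M, B) = 0
q(P) = 25/(-13/5 + 11*P/10) (q(P) = (108 - 83)/(P + (-26 + P)/(-2 + 12)) = 25/(P + (-26 + P)/10) = 25/(P + (-26 + P)*(1/10)) = 25/(P + (-13/5 + P/10)) = 25/(-13/5 + 11*P/10))
(q(Q(13, 3)) - 18365)*(49542 + 18190) = (250/(-26 + 11*0) - 18365)*(49542 + 18190) = (250/(-26 + 0) - 18365)*67732 = (250/(-26) - 18365)*67732 = (250*(-1/26) - 18365)*67732 = (-125/13 - 18365)*67732 = -238870/13*67732 = -16179142840/13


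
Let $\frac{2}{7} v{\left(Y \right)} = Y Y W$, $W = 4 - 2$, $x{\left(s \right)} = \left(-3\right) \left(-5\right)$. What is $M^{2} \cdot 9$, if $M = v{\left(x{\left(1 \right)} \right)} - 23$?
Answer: $21678336$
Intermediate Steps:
$x{\left(s \right)} = 15$
$W = 2$
$v{\left(Y \right)} = 7 Y^{2}$ ($v{\left(Y \right)} = \frac{7 Y Y 2}{2} = \frac{7 Y^{2} \cdot 2}{2} = \frac{7 \cdot 2 Y^{2}}{2} = 7 Y^{2}$)
$M = 1552$ ($M = 7 \cdot 15^{2} - 23 = 7 \cdot 225 - 23 = 1575 - 23 = 1552$)
$M^{2} \cdot 9 = 1552^{2} \cdot 9 = 2408704 \cdot 9 = 21678336$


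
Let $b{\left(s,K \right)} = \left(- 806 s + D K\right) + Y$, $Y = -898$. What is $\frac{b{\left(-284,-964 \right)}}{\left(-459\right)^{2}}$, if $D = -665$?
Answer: $\frac{869066}{210681} \approx 4.125$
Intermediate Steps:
$b{\left(s,K \right)} = -898 - 806 s - 665 K$ ($b{\left(s,K \right)} = \left(- 806 s - 665 K\right) - 898 = -898 - 806 s - 665 K$)
$\frac{b{\left(-284,-964 \right)}}{\left(-459\right)^{2}} = \frac{-898 - -228904 - -641060}{\left(-459\right)^{2}} = \frac{-898 + 228904 + 641060}{210681} = 869066 \cdot \frac{1}{210681} = \frac{869066}{210681}$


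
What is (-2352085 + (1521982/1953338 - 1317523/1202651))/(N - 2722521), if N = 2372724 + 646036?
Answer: -2762740477161680861/347959944533559041 ≈ -7.9398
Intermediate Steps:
N = 3018760
(-2352085 + (1521982/1953338 - 1317523/1202651))/(N - 2722521) = (-2352085 + (1521982/1953338 - 1317523/1202651))/(3018760 - 2722521) = (-2352085 + (1521982*(1/1953338) - 1317523*1/1202651))/296239 = (-2352085 + (760991/976669 - 1317523/1202651))*(1/296239) = (-2352085 - 371577283746/1174591949519)*(1/296239) = -2762740477161680861/1174591949519*1/296239 = -2762740477161680861/347959944533559041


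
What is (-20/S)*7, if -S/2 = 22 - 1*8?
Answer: 5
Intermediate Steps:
S = -28 (S = -2*(22 - 1*8) = -2*(22 - 8) = -2*14 = -28)
(-20/S)*7 = (-20/(-28))*7 = -1/28*(-20)*7 = (5/7)*7 = 5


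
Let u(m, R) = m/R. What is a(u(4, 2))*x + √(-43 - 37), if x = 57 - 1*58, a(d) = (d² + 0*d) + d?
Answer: -6 + 4*I*√5 ≈ -6.0 + 8.9443*I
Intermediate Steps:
a(d) = d + d² (a(d) = (d² + 0) + d = d² + d = d + d²)
x = -1 (x = 57 - 58 = -1)
a(u(4, 2))*x + √(-43 - 37) = ((4/2)*(1 + 4/2))*(-1) + √(-43 - 37) = ((4*(½))*(1 + 4*(½)))*(-1) + √(-80) = (2*(1 + 2))*(-1) + 4*I*√5 = (2*3)*(-1) + 4*I*√5 = 6*(-1) + 4*I*√5 = -6 + 4*I*√5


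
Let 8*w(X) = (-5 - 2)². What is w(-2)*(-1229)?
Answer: -60221/8 ≈ -7527.6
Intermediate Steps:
w(X) = 49/8 (w(X) = (-5 - 2)²/8 = (⅛)*(-7)² = (⅛)*49 = 49/8)
w(-2)*(-1229) = (49/8)*(-1229) = -60221/8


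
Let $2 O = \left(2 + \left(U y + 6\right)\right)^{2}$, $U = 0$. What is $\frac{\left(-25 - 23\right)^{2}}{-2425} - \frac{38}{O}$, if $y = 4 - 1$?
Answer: $- \frac{82939}{38800} \approx -2.1376$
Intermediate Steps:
$y = 3$ ($y = 4 - 1 = 3$)
$O = 32$ ($O = \frac{\left(2 + \left(0 \cdot 3 + 6\right)\right)^{2}}{2} = \frac{\left(2 + \left(0 + 6\right)\right)^{2}}{2} = \frac{\left(2 + 6\right)^{2}}{2} = \frac{8^{2}}{2} = \frac{1}{2} \cdot 64 = 32$)
$\frac{\left(-25 - 23\right)^{2}}{-2425} - \frac{38}{O} = \frac{\left(-25 - 23\right)^{2}}{-2425} - \frac{38}{32} = \left(-48\right)^{2} \left(- \frac{1}{2425}\right) - \frac{19}{16} = 2304 \left(- \frac{1}{2425}\right) - \frac{19}{16} = - \frac{2304}{2425} - \frac{19}{16} = - \frac{82939}{38800}$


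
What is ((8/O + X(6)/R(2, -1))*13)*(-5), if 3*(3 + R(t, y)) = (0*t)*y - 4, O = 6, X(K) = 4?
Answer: -80/3 ≈ -26.667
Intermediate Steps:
R(t, y) = -13/3 (R(t, y) = -3 + ((0*t)*y - 4)/3 = -3 + (0*y - 4)/3 = -3 + (0 - 4)/3 = -3 + (⅓)*(-4) = -3 - 4/3 = -13/3)
((8/O + X(6)/R(2, -1))*13)*(-5) = ((8/6 + 4/(-13/3))*13)*(-5) = ((8*(⅙) + 4*(-3/13))*13)*(-5) = ((4/3 - 12/13)*13)*(-5) = ((16/39)*13)*(-5) = (16/3)*(-5) = -80/3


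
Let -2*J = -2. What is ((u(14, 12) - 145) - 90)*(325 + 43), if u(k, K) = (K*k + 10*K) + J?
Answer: 19872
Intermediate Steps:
J = 1 (J = -½*(-2) = 1)
u(k, K) = 1 + 10*K + K*k (u(k, K) = (K*k + 10*K) + 1 = (10*K + K*k) + 1 = 1 + 10*K + K*k)
((u(14, 12) - 145) - 90)*(325 + 43) = (((1 + 10*12 + 12*14) - 145) - 90)*(325 + 43) = (((1 + 120 + 168) - 145) - 90)*368 = ((289 - 145) - 90)*368 = (144 - 90)*368 = 54*368 = 19872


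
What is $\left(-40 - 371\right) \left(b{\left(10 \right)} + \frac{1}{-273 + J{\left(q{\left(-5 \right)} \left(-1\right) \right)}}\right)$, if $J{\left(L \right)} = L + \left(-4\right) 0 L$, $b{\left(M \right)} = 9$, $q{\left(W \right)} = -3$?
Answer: $- \frac{332773}{90} \approx -3697.5$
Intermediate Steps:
$J{\left(L \right)} = L$ ($J{\left(L \right)} = L + 0 L = L + 0 = L$)
$\left(-40 - 371\right) \left(b{\left(10 \right)} + \frac{1}{-273 + J{\left(q{\left(-5 \right)} \left(-1\right) \right)}}\right) = \left(-40 - 371\right) \left(9 + \frac{1}{-273 - -3}\right) = - 411 \left(9 + \frac{1}{-273 + 3}\right) = - 411 \left(9 + \frac{1}{-270}\right) = - 411 \left(9 - \frac{1}{270}\right) = \left(-411\right) \frac{2429}{270} = - \frac{332773}{90}$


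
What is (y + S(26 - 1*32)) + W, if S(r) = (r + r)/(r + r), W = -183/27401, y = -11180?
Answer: -306315962/27401 ≈ -11179.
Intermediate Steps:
W = -183/27401 (W = -183*1/27401 = -183/27401 ≈ -0.0066786)
S(r) = 1 (S(r) = (2*r)/((2*r)) = (2*r)*(1/(2*r)) = 1)
(y + S(26 - 1*32)) + W = (-11180 + 1) - 183/27401 = -11179 - 183/27401 = -306315962/27401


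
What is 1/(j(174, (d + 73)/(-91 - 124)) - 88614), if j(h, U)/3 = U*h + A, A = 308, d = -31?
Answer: -215/18875274 ≈ -1.1391e-5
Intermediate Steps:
j(h, U) = 924 + 3*U*h (j(h, U) = 3*(U*h + 308) = 3*(308 + U*h) = 924 + 3*U*h)
1/(j(174, (d + 73)/(-91 - 124)) - 88614) = 1/((924 + 3*((-31 + 73)/(-91 - 124))*174) - 88614) = 1/((924 + 3*(42/(-215))*174) - 88614) = 1/((924 + 3*(42*(-1/215))*174) - 88614) = 1/((924 + 3*(-42/215)*174) - 88614) = 1/((924 - 21924/215) - 88614) = 1/(176736/215 - 88614) = 1/(-18875274/215) = -215/18875274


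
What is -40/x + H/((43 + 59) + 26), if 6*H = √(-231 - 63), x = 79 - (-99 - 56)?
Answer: -20/117 + 7*I*√6/768 ≈ -0.17094 + 0.022326*I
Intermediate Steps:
x = 234 (x = 79 - 1*(-155) = 79 + 155 = 234)
H = 7*I*√6/6 (H = √(-231 - 63)/6 = √(-294)/6 = (7*I*√6)/6 = 7*I*√6/6 ≈ 2.8577*I)
-40/x + H/((43 + 59) + 26) = -40/234 + (7*I*√6/6)/((43 + 59) + 26) = -40*1/234 + (7*I*√6/6)/(102 + 26) = -20/117 + (7*I*√6/6)/128 = -20/117 + (7*I*√6/6)*(1/128) = -20/117 + 7*I*√6/768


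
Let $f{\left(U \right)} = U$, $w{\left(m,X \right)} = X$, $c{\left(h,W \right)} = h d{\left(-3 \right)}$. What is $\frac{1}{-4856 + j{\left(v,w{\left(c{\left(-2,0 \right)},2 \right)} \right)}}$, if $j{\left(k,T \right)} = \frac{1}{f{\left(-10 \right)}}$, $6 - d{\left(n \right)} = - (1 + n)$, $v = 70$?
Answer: $- \frac{10}{48561} \approx -0.00020593$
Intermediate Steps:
$d{\left(n \right)} = 7 + n$ ($d{\left(n \right)} = 6 - - (1 + n) = 6 - \left(-1 - n\right) = 6 + \left(1 + n\right) = 7 + n$)
$c{\left(h,W \right)} = 4 h$ ($c{\left(h,W \right)} = h \left(7 - 3\right) = h 4 = 4 h$)
$j{\left(k,T \right)} = - \frac{1}{10}$ ($j{\left(k,T \right)} = \frac{1}{-10} = - \frac{1}{10}$)
$\frac{1}{-4856 + j{\left(v,w{\left(c{\left(-2,0 \right)},2 \right)} \right)}} = \frac{1}{-4856 - \frac{1}{10}} = \frac{1}{- \frac{48561}{10}} = - \frac{10}{48561}$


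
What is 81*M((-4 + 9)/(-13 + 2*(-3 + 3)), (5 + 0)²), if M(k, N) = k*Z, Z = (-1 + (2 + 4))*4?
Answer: -8100/13 ≈ -623.08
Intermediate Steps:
Z = 20 (Z = (-1 + 6)*4 = 5*4 = 20)
M(k, N) = 20*k (M(k, N) = k*20 = 20*k)
81*M((-4 + 9)/(-13 + 2*(-3 + 3)), (5 + 0)²) = 81*(20*((-4 + 9)/(-13 + 2*(-3 + 3)))) = 81*(20*(5/(-13 + 2*0))) = 81*(20*(5/(-13 + 0))) = 81*(20*(5/(-13))) = 81*(20*(5*(-1/13))) = 81*(20*(-5/13)) = 81*(-100/13) = -8100/13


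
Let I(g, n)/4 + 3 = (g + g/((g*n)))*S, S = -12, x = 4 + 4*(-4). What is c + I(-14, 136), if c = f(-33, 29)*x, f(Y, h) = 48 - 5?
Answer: 2442/17 ≈ 143.65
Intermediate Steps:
f(Y, h) = 43
x = -12 (x = 4 - 16 = -12)
I(g, n) = -12 - 48*g - 48/n (I(g, n) = -12 + 4*((g + g/((g*n)))*(-12)) = -12 + 4*((g + g*(1/(g*n)))*(-12)) = -12 + 4*((g + 1/n)*(-12)) = -12 + 4*(-12*g - 12/n) = -12 + (-48*g - 48/n) = -12 - 48*g - 48/n)
c = -516 (c = 43*(-12) = -516)
c + I(-14, 136) = -516 + (-12 - 48*(-14) - 48/136) = -516 + (-12 + 672 - 48*1/136) = -516 + (-12 + 672 - 6/17) = -516 + 11214/17 = 2442/17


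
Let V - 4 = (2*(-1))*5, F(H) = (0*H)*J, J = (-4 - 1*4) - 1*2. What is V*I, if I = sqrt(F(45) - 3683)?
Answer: -6*I*sqrt(3683) ≈ -364.13*I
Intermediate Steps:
J = -10 (J = (-4 - 4) - 2 = -8 - 2 = -10)
F(H) = 0 (F(H) = (0*H)*(-10) = 0*(-10) = 0)
V = -6 (V = 4 + (2*(-1))*5 = 4 - 2*5 = 4 - 10 = -6)
I = I*sqrt(3683) (I = sqrt(0 - 3683) = sqrt(-3683) = I*sqrt(3683) ≈ 60.688*I)
V*I = -6*I*sqrt(3683)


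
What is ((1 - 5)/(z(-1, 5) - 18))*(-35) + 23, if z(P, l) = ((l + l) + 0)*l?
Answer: 219/8 ≈ 27.375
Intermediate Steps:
z(P, l) = 2*l² (z(P, l) = (2*l + 0)*l = (2*l)*l = 2*l²)
((1 - 5)/(z(-1, 5) - 18))*(-35) + 23 = ((1 - 5)/(2*5² - 18))*(-35) + 23 = -4/(2*25 - 18)*(-35) + 23 = -4/(50 - 18)*(-35) + 23 = -4/32*(-35) + 23 = -4*1/32*(-35) + 23 = -⅛*(-35) + 23 = 35/8 + 23 = 219/8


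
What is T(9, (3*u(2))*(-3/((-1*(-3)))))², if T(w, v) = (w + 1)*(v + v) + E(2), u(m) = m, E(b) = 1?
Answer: 14161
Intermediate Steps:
T(w, v) = 1 + 2*v*(1 + w) (T(w, v) = (w + 1)*(v + v) + 1 = (1 + w)*(2*v) + 1 = 2*v*(1 + w) + 1 = 1 + 2*v*(1 + w))
T(9, (3*u(2))*(-3/((-1*(-3)))))² = (1 + 2*((3*2)*(-3/((-1*(-3))))) + 2*((3*2)*(-3/((-1*(-3)))))*9)² = (1 + 2*(6*(-3/3)) + 2*(6*(-3/3))*9)² = (1 + 2*(6*(-3*⅓)) + 2*(6*(-3*⅓))*9)² = (1 + 2*(6*(-1)) + 2*(6*(-1))*9)² = (1 + 2*(-6) + 2*(-6)*9)² = (1 - 12 - 108)² = (-119)² = 14161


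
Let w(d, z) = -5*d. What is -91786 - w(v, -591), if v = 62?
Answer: -91476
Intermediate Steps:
-91786 - w(v, -591) = -91786 - (-5)*62 = -91786 - 1*(-310) = -91786 + 310 = -91476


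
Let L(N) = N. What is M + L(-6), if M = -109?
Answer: -115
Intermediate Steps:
M + L(-6) = -109 - 6 = -115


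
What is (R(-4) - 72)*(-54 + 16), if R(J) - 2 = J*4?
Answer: 3268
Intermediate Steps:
R(J) = 2 + 4*J (R(J) = 2 + J*4 = 2 + 4*J)
(R(-4) - 72)*(-54 + 16) = ((2 + 4*(-4)) - 72)*(-54 + 16) = ((2 - 16) - 72)*(-38) = (-14 - 72)*(-38) = -86*(-38) = 3268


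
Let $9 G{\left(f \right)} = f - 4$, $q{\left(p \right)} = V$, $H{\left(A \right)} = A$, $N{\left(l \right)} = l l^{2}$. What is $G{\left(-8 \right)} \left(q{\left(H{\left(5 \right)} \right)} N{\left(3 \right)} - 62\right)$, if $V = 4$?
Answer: $- \frac{184}{3} \approx -61.333$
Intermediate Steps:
$N{\left(l \right)} = l^{3}$
$q{\left(p \right)} = 4$
$G{\left(f \right)} = - \frac{4}{9} + \frac{f}{9}$ ($G{\left(f \right)} = \frac{f - 4}{9} = \frac{-4 + f}{9} = - \frac{4}{9} + \frac{f}{9}$)
$G{\left(-8 \right)} \left(q{\left(H{\left(5 \right)} \right)} N{\left(3 \right)} - 62\right) = \left(- \frac{4}{9} + \frac{1}{9} \left(-8\right)\right) \left(4 \cdot 3^{3} - 62\right) = \left(- \frac{4}{9} - \frac{8}{9}\right) \left(4 \cdot 27 - 62\right) = - \frac{4 \left(108 - 62\right)}{3} = \left(- \frac{4}{3}\right) 46 = - \frac{184}{3}$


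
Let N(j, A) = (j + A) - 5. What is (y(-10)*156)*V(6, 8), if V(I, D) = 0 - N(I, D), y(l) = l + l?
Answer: 28080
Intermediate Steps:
y(l) = 2*l
N(j, A) = -5 + A + j (N(j, A) = (A + j) - 5 = -5 + A + j)
V(I, D) = 5 - D - I (V(I, D) = 0 - (-5 + D + I) = 0 + (5 - D - I) = 5 - D - I)
(y(-10)*156)*V(6, 8) = ((2*(-10))*156)*(5 - 1*8 - 1*6) = (-20*156)*(5 - 8 - 6) = -3120*(-9) = 28080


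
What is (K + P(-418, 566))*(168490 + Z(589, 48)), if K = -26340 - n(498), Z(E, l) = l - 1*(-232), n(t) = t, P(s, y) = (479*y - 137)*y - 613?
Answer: 25880125266870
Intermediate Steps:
P(s, y) = -613 + y*(-137 + 479*y) (P(s, y) = (-137 + 479*y)*y - 613 = y*(-137 + 479*y) - 613 = -613 + y*(-137 + 479*y))
Z(E, l) = 232 + l (Z(E, l) = l + 232 = 232 + l)
K = -26838 (K = -26340 - 1*498 = -26340 - 498 = -26838)
(K + P(-418, 566))*(168490 + Z(589, 48)) = (-26838 + (-613 - 137*566 + 479*566**2))*(168490 + (232 + 48)) = (-26838 + (-613 - 77542 + 479*320356))*(168490 + 280) = (-26838 + (-613 - 77542 + 153450524))*168770 = (-26838 + 153372369)*168770 = 153345531*168770 = 25880125266870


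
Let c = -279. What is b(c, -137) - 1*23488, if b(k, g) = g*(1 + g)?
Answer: -4856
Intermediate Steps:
b(c, -137) - 1*23488 = -137*(1 - 137) - 1*23488 = -137*(-136) - 23488 = 18632 - 23488 = -4856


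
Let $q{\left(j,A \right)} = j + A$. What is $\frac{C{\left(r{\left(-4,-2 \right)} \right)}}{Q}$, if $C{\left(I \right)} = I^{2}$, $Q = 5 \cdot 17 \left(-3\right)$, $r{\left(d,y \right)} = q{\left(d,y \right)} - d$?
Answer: $- \frac{4}{255} \approx -0.015686$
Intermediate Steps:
$q{\left(j,A \right)} = A + j$
$r{\left(d,y \right)} = y$ ($r{\left(d,y \right)} = \left(y + d\right) - d = \left(d + y\right) - d = y$)
$Q = -255$ ($Q = 85 \left(-3\right) = -255$)
$\frac{C{\left(r{\left(-4,-2 \right)} \right)}}{Q} = \frac{\left(-2\right)^{2}}{-255} = 4 \left(- \frac{1}{255}\right) = - \frac{4}{255}$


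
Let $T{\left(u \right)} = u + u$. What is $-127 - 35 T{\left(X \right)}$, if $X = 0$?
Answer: $-127$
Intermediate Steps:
$T{\left(u \right)} = 2 u$
$-127 - 35 T{\left(X \right)} = -127 - 35 \cdot 2 \cdot 0 = -127 - 0 = -127 + 0 = -127$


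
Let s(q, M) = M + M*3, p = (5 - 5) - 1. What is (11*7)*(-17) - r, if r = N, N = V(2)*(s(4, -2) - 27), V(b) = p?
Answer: -1344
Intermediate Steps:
p = -1 (p = 0 - 1 = -1)
V(b) = -1
s(q, M) = 4*M (s(q, M) = M + 3*M = 4*M)
N = 35 (N = -(4*(-2) - 27) = -(-8 - 27) = -1*(-35) = 35)
r = 35
(11*7)*(-17) - r = (11*7)*(-17) - 1*35 = 77*(-17) - 35 = -1309 - 35 = -1344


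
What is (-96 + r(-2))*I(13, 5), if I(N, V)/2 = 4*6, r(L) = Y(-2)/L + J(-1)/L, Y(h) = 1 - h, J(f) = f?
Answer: -4656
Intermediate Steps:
r(L) = 2/L (r(L) = (1 - 1*(-2))/L - 1/L = (1 + 2)/L - 1/L = 3/L - 1/L = 2/L)
I(N, V) = 48 (I(N, V) = 2*(4*6) = 2*24 = 48)
(-96 + r(-2))*I(13, 5) = (-96 + 2/(-2))*48 = (-96 + 2*(-1/2))*48 = (-96 - 1)*48 = -97*48 = -4656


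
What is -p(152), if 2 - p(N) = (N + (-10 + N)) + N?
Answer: 444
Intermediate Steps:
p(N) = 12 - 3*N (p(N) = 2 - ((N + (-10 + N)) + N) = 2 - ((-10 + 2*N) + N) = 2 - (-10 + 3*N) = 2 + (10 - 3*N) = 12 - 3*N)
-p(152) = -(12 - 3*152) = -(12 - 456) = -1*(-444) = 444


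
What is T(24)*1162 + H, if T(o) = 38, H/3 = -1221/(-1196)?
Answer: 52814239/1196 ≈ 44159.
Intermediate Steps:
H = 3663/1196 (H = 3*(-1221/(-1196)) = 3*(-1221*(-1/1196)) = 3*(1221/1196) = 3663/1196 ≈ 3.0627)
T(24)*1162 + H = 38*1162 + 3663/1196 = 44156 + 3663/1196 = 52814239/1196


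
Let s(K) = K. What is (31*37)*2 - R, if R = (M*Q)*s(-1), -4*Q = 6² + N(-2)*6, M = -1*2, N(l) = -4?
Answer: 2300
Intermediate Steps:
M = -2
Q = -3 (Q = -(6² - 4*6)/4 = -(36 - 24)/4 = -¼*12 = -3)
R = -6 (R = -2*(-3)*(-1) = 6*(-1) = -6)
(31*37)*2 - R = (31*37)*2 - 1*(-6) = 1147*2 + 6 = 2294 + 6 = 2300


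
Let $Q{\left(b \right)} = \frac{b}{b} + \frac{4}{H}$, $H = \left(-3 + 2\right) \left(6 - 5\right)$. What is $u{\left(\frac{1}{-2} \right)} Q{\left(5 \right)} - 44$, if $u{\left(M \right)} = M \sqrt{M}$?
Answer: $-44 + \frac{3 i \sqrt{2}}{4} \approx -44.0 + 1.0607 i$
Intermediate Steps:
$H = -1$ ($H = \left(-1\right) 1 = -1$)
$u{\left(M \right)} = M^{\frac{3}{2}}$
$Q{\left(b \right)} = -3$ ($Q{\left(b \right)} = \frac{b}{b} + \frac{4}{-1} = 1 + 4 \left(-1\right) = 1 - 4 = -3$)
$u{\left(\frac{1}{-2} \right)} Q{\left(5 \right)} - 44 = \left(\frac{1}{-2}\right)^{\frac{3}{2}} \left(-3\right) - 44 = \left(- \frac{1}{2}\right)^{\frac{3}{2}} \left(-3\right) - 44 = - \frac{i \sqrt{2}}{4} \left(-3\right) - 44 = \frac{3 i \sqrt{2}}{4} - 44 = -44 + \frac{3 i \sqrt{2}}{4}$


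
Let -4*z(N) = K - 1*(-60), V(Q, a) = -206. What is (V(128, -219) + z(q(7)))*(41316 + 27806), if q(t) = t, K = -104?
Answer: -13478790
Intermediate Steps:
z(N) = 11 (z(N) = -(-104 - 1*(-60))/4 = -(-104 + 60)/4 = -¼*(-44) = 11)
(V(128, -219) + z(q(7)))*(41316 + 27806) = (-206 + 11)*(41316 + 27806) = -195*69122 = -13478790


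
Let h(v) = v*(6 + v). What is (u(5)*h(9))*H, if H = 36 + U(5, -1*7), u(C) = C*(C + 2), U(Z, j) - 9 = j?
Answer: 179550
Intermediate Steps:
U(Z, j) = 9 + j
u(C) = C*(2 + C)
H = 38 (H = 36 + (9 - 1*7) = 36 + (9 - 7) = 36 + 2 = 38)
(u(5)*h(9))*H = ((5*(2 + 5))*(9*(6 + 9)))*38 = ((5*7)*(9*15))*38 = (35*135)*38 = 4725*38 = 179550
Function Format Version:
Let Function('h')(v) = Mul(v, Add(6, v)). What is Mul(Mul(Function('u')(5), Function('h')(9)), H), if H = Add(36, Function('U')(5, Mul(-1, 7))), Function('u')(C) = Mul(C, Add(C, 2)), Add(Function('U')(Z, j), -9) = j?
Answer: 179550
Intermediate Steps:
Function('U')(Z, j) = Add(9, j)
Function('u')(C) = Mul(C, Add(2, C))
H = 38 (H = Add(36, Add(9, Mul(-1, 7))) = Add(36, Add(9, -7)) = Add(36, 2) = 38)
Mul(Mul(Function('u')(5), Function('h')(9)), H) = Mul(Mul(Mul(5, Add(2, 5)), Mul(9, Add(6, 9))), 38) = Mul(Mul(Mul(5, 7), Mul(9, 15)), 38) = Mul(Mul(35, 135), 38) = Mul(4725, 38) = 179550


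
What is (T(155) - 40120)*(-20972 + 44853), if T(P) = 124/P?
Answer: -4790433076/5 ≈ -9.5809e+8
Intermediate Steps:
(T(155) - 40120)*(-20972 + 44853) = (124/155 - 40120)*(-20972 + 44853) = (124*(1/155) - 40120)*23881 = (⅘ - 40120)*23881 = -200596/5*23881 = -4790433076/5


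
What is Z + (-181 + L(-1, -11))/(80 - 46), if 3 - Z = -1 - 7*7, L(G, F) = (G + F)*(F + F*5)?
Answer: 2413/34 ≈ 70.971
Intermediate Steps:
L(G, F) = 6*F*(F + G) (L(G, F) = (F + G)*(F + 5*F) = (F + G)*(6*F) = 6*F*(F + G))
Z = 53 (Z = 3 - (-1 - 7*7) = 3 - (-1 - 49) = 3 - 1*(-50) = 3 + 50 = 53)
Z + (-181 + L(-1, -11))/(80 - 46) = 53 + (-181 + 6*(-11)*(-11 - 1))/(80 - 46) = 53 + (-181 + 6*(-11)*(-12))/34 = 53 + (-181 + 792)*(1/34) = 53 + 611*(1/34) = 53 + 611/34 = 2413/34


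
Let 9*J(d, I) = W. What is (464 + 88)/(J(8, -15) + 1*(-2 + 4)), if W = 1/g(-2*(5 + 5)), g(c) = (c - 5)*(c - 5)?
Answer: 3105000/11251 ≈ 275.98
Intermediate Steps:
g(c) = (-5 + c)² (g(c) = (-5 + c)*(-5 + c) = (-5 + c)²)
W = 1/625 (W = 1/((-5 - 2*(5 + 5))²) = 1/((-5 - 2*10)²) = 1/((-5 - 20)²) = 1/((-25)²) = 1/625 ≈ 0.0016000)
J(d, I) = 1/5625 (J(d, I) = (⅑)*(1/625) = 1/5625)
(464 + 88)/(J(8, -15) + 1*(-2 + 4)) = (464 + 88)/(1/5625 + 1*(-2 + 4)) = 552/(1/5625 + 1*2) = 552/(1/5625 + 2) = 552/(11251/5625) = 552*(5625/11251) = 3105000/11251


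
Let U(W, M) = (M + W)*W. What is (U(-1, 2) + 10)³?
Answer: 729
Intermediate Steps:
U(W, M) = W*(M + W)
(U(-1, 2) + 10)³ = (-(2 - 1) + 10)³ = (-1*1 + 10)³ = (-1 + 10)³ = 9³ = 729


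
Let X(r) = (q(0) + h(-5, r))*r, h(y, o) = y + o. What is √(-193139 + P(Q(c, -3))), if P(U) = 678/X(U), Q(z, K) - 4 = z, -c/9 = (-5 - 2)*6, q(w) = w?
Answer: 7*I*√20437290717662/72007 ≈ 439.48*I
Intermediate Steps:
h(y, o) = o + y
c = 378 (c = -9*(-5 - 2)*6 = -(-63)*6 = -9*(-42) = 378)
X(r) = r*(-5 + r) (X(r) = (0 + (r - 5))*r = (0 + (-5 + r))*r = (-5 + r)*r = r*(-5 + r))
Q(z, K) = 4 + z
P(U) = 678/(U*(-5 + U)) (P(U) = 678/((U*(-5 + U))) = 678*(1/(U*(-5 + U))) = 678/(U*(-5 + U)))
√(-193139 + P(Q(c, -3))) = √(-193139 + 678/((4 + 378)*(-5 + (4 + 378)))) = √(-193139 + 678/(382*(-5 + 382))) = √(-193139 + 678*(1/382)/377) = √(-193139 + 678*(1/382)*(1/377)) = √(-193139 + 339/72007) = √(-13907359634/72007) = 7*I*√20437290717662/72007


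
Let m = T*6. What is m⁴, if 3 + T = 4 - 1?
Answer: 0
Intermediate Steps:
T = 0 (T = -3 + (4 - 1) = -3 + 3 = 0)
m = 0 (m = 0*6 = 0)
m⁴ = 0⁴ = 0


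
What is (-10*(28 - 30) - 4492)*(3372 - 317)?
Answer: -13661960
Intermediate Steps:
(-10*(28 - 30) - 4492)*(3372 - 317) = (-10*(-2) - 4492)*3055 = (20 - 4492)*3055 = -4472*3055 = -13661960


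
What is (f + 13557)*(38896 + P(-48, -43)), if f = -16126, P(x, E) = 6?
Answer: -99939238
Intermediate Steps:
(f + 13557)*(38896 + P(-48, -43)) = (-16126 + 13557)*(38896 + 6) = -2569*38902 = -99939238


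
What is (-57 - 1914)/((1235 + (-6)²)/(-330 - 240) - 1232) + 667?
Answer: 470365307/703511 ≈ 668.60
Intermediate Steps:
(-57 - 1914)/((1235 + (-6)²)/(-330 - 240) - 1232) + 667 = -1971/((1235 + 36)/(-570) - 1232) + 667 = -1971/(1271*(-1/570) - 1232) + 667 = -1971/(-1271/570 - 1232) + 667 = -1971/(-703511/570) + 667 = -1971*(-570/703511) + 667 = 1123470/703511 + 667 = 470365307/703511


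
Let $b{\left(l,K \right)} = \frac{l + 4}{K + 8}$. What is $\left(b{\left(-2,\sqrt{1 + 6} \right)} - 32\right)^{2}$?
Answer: $\frac{3268892}{3249} + \frac{7232 \sqrt{7}}{3249} \approx 1012.0$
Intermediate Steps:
$b{\left(l,K \right)} = \frac{4 + l}{8 + K}$
$\left(b{\left(-2,\sqrt{1 + 6} \right)} - 32\right)^{2} = \left(\frac{4 - 2}{8 + \sqrt{1 + 6}} - 32\right)^{2} = \left(\frac{1}{8 + \sqrt{7}} \cdot 2 - 32\right)^{2} = \left(\frac{2}{8 + \sqrt{7}} - 32\right)^{2} = \left(-32 + \frac{2}{8 + \sqrt{7}}\right)^{2}$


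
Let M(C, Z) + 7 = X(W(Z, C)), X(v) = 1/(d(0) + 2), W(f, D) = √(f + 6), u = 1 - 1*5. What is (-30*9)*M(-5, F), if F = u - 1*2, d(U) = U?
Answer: 1755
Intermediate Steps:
u = -4 (u = 1 - 5 = -4)
W(f, D) = √(6 + f)
X(v) = ½ (X(v) = 1/(0 + 2) = 1/2 = ½)
F = -6 (F = -4 - 1*2 = -4 - 2 = -6)
M(C, Z) = -13/2 (M(C, Z) = -7 + ½ = -13/2)
(-30*9)*M(-5, F) = -30*9*(-13/2) = -270*(-13/2) = 1755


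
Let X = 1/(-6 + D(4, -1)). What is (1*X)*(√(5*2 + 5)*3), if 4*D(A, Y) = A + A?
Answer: -3*√15/4 ≈ -2.9047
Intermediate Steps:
D(A, Y) = A/2 (D(A, Y) = (A + A)/4 = (2*A)/4 = A/2)
X = -¼ (X = 1/(-6 + (½)*4) = 1/(-6 + 2) = 1/(-4) = -¼ ≈ -0.25000)
(1*X)*(√(5*2 + 5)*3) = (1*(-¼))*(√(5*2 + 5)*3) = -√(10 + 5)*3/4 = -√15*3/4 = -3*√15/4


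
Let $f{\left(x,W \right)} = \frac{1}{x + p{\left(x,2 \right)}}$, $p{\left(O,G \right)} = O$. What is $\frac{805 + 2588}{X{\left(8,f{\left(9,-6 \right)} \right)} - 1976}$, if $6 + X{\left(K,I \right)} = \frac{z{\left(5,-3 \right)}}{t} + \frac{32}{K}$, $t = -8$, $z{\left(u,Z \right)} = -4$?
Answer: $- \frac{6786}{3955} \approx -1.7158$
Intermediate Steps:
$f{\left(x,W \right)} = \frac{1}{2 x}$ ($f{\left(x,W \right)} = \frac{1}{x + x} = \frac{1}{2 x}$)
$X{\left(K,I \right)} = - \frac{11}{2} + \frac{32}{K}$ ($X{\left(K,I \right)} = -6 + \left(- \frac{4}{-8} + \frac{32}{K}\right) = -6 + \left(\left(-4\right) \left(- \frac{1}{8}\right) + \frac{32}{K}\right) = -6 + \left(\frac{1}{2} + \frac{32}{K}\right) = - \frac{11}{2} + \frac{32}{K}$)
$\frac{805 + 2588}{X{\left(8,f{\left(9,-6 \right)} \right)} - 1976} = \frac{805 + 2588}{\left(- \frac{11}{2} + \frac{32}{8}\right) - 1976} = \frac{3393}{\left(- \frac{11}{2} + 32 \cdot \frac{1}{8}\right) - 1976} = \frac{3393}{\left(- \frac{11}{2} + 4\right) - 1976} = \frac{3393}{- \frac{3}{2} - 1976} = \frac{3393}{- \frac{3955}{2}} = 3393 \left(- \frac{2}{3955}\right) = - \frac{6786}{3955}$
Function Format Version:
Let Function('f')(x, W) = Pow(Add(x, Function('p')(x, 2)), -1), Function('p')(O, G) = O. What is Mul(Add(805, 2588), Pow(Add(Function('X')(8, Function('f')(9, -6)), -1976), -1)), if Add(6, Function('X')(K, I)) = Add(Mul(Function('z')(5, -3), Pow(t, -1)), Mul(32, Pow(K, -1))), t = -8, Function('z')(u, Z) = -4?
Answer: Rational(-6786, 3955) ≈ -1.7158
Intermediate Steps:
Function('f')(x, W) = Mul(Rational(1, 2), Pow(x, -1)) (Function('f')(x, W) = Pow(Add(x, x), -1) = Pow(Mul(2, x), -1) = Mul(Rational(1, 2), Pow(x, -1)))
Function('X')(K, I) = Add(Rational(-11, 2), Mul(32, Pow(K, -1))) (Function('X')(K, I) = Add(-6, Add(Mul(-4, Pow(-8, -1)), Mul(32, Pow(K, -1)))) = Add(-6, Add(Mul(-4, Rational(-1, 8)), Mul(32, Pow(K, -1)))) = Add(-6, Add(Rational(1, 2), Mul(32, Pow(K, -1)))) = Add(Rational(-11, 2), Mul(32, Pow(K, -1))))
Mul(Add(805, 2588), Pow(Add(Function('X')(8, Function('f')(9, -6)), -1976), -1)) = Mul(Add(805, 2588), Pow(Add(Add(Rational(-11, 2), Mul(32, Pow(8, -1))), -1976), -1)) = Mul(3393, Pow(Add(Add(Rational(-11, 2), Mul(32, Rational(1, 8))), -1976), -1)) = Mul(3393, Pow(Add(Add(Rational(-11, 2), 4), -1976), -1)) = Mul(3393, Pow(Add(Rational(-3, 2), -1976), -1)) = Mul(3393, Pow(Rational(-3955, 2), -1)) = Mul(3393, Rational(-2, 3955)) = Rational(-6786, 3955)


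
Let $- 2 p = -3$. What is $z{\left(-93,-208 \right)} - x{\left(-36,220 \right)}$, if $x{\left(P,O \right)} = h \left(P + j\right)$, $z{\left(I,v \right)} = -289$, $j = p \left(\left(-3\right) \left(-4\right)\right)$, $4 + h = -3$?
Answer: $-415$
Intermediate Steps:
$h = -7$ ($h = -4 - 3 = -7$)
$p = \frac{3}{2}$ ($p = \left(- \frac{1}{2}\right) \left(-3\right) = \frac{3}{2} \approx 1.5$)
$j = 18$ ($j = \frac{3 \left(\left(-3\right) \left(-4\right)\right)}{2} = \frac{3}{2} \cdot 12 = 18$)
$x{\left(P,O \right)} = -126 - 7 P$ ($x{\left(P,O \right)} = - 7 \left(P + 18\right) = - 7 \left(18 + P\right) = -126 - 7 P$)
$z{\left(-93,-208 \right)} - x{\left(-36,220 \right)} = -289 - \left(-126 - -252\right) = -289 - \left(-126 + 252\right) = -289 - 126 = -415$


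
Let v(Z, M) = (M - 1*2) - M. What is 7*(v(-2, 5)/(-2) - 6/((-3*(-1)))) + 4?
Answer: -3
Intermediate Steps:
v(Z, M) = -2 (v(Z, M) = (M - 2) - M = (-2 + M) - M = -2)
7*(v(-2, 5)/(-2) - 6/((-3*(-1)))) + 4 = 7*(-2/(-2) - 6/((-3*(-1)))) + 4 = 7*(-2*(-½) - 6/((-1*(-3)))) + 4 = 7*(1 - 6/3) + 4 = 7*(1 - 6*⅓) + 4 = 7*(1 - 2) + 4 = 7*(-1) + 4 = -7 + 4 = -3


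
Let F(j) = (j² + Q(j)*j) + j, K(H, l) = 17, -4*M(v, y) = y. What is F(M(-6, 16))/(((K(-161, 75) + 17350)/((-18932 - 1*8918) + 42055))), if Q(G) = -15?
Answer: 340920/5789 ≈ 58.891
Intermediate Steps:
M(v, y) = -y/4
F(j) = j² - 14*j (F(j) = (j² - 15*j) + j = j² - 14*j)
F(M(-6, 16))/(((K(-161, 75) + 17350)/((-18932 - 1*8918) + 42055))) = ((-¼*16)*(-14 - ¼*16))/(((17 + 17350)/((-18932 - 1*8918) + 42055))) = (-4*(-14 - 4))/((17367/((-18932 - 8918) + 42055))) = (-4*(-18))/((17367/(-27850 + 42055))) = 72/((17367/14205)) = 72/((17367*(1/14205))) = 72/(5789/4735) = 72*(4735/5789) = 340920/5789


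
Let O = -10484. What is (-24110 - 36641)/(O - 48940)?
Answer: 60751/59424 ≈ 1.0223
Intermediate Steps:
(-24110 - 36641)/(O - 48940) = (-24110 - 36641)/(-10484 - 48940) = -60751/(-59424) = -60751*(-1/59424) = 60751/59424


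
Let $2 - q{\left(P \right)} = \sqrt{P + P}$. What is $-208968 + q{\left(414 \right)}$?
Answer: $-208966 - 6 \sqrt{23} \approx -2.0899 \cdot 10^{5}$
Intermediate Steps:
$q{\left(P \right)} = 2 - \sqrt{2} \sqrt{P}$ ($q{\left(P \right)} = 2 - \sqrt{P + P} = 2 - \sqrt{2 P} = 2 - \sqrt{2} \sqrt{P}$)
$-208968 + q{\left(414 \right)} = -208968 + \left(2 - \sqrt{2} \sqrt{414}\right) = -208968 + \left(2 - \sqrt{2} \cdot 3 \sqrt{46}\right) = -208968 + \left(2 - 6 \sqrt{23}\right) = -208966 - 6 \sqrt{23}$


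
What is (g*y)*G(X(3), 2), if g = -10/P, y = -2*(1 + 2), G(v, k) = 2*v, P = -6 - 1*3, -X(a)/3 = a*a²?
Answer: 1080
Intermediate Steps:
X(a) = -3*a³ (X(a) = -3*a*a² = -3*a³)
P = -9 (P = -6 - 3 = -9)
y = -6 (y = -2*3 = -6)
g = 10/9 (g = -10/(-9) = -10*(-⅑) = 10/9 ≈ 1.1111)
(g*y)*G(X(3), 2) = ((10/9)*(-6))*(2*(-3*3³)) = -40*(-3*27)/3 = -40*(-81)/3 = -20/3*(-162) = 1080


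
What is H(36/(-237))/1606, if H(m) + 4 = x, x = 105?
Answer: 101/1606 ≈ 0.062889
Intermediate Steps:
H(m) = 101 (H(m) = -4 + 105 = 101)
H(36/(-237))/1606 = 101/1606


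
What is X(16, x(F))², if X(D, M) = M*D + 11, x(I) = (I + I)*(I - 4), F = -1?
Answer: 29241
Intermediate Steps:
x(I) = 2*I*(-4 + I) (x(I) = (2*I)*(-4 + I) = 2*I*(-4 + I))
X(D, M) = 11 + D*M (X(D, M) = D*M + 11 = 11 + D*M)
X(16, x(F))² = (11 + 16*(2*(-1)*(-4 - 1)))² = (11 + 16*(2*(-1)*(-5)))² = (11 + 16*10)² = (11 + 160)² = 171² = 29241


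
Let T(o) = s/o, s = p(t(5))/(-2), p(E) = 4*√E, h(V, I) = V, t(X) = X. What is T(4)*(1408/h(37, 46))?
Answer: -704*√5/37 ≈ -42.546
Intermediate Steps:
s = -2*√5 (s = (4*√5)/(-2) = (4*√5)*(-½) = -2*√5 ≈ -4.4721)
T(o) = -2*√5/o (T(o) = (-2*√5)/o = -2*√5/o)
T(4)*(1408/h(37, 46)) = (-2*√5/4)*(1408/37) = (-2*√5*¼)*(1408*(1/37)) = -√5/2*(1408/37) = -704*√5/37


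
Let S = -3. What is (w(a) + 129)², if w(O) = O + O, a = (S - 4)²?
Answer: 51529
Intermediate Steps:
a = 49 (a = (-3 - 4)² = (-7)² = 49)
w(O) = 2*O
(w(a) + 129)² = (2*49 + 129)² = (98 + 129)² = 227² = 51529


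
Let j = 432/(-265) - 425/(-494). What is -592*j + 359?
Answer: 53330113/65455 ≈ 814.76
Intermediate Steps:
j = -100783/130910 (j = 432*(-1/265) - 425*(-1/494) = -432/265 + 425/494 = -100783/130910 ≈ -0.76987)
-592*j + 359 = -592*(-100783/130910) + 359 = 29831768/65455 + 359 = 53330113/65455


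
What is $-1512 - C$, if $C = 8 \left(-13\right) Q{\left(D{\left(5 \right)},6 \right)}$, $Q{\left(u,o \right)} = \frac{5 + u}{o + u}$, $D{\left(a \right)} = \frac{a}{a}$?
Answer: $- \frac{9960}{7} \approx -1422.9$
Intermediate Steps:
$D{\left(a \right)} = 1$
$Q{\left(u,o \right)} = \frac{5 + u}{o + u}$
$C = - \frac{624}{7}$ ($C = 8 \left(-13\right) \frac{5 + 1}{6 + 1} = - 104 \cdot \frac{1}{7} \cdot 6 = \left(-104\right) \frac{6}{7} = - \frac{624}{7} \approx -89.143$)
$-1512 - C = -1512 - - \frac{624}{7} = -1512 + \frac{624}{7} = - \frac{9960}{7}$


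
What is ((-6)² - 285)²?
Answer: 62001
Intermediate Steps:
((-6)² - 285)² = (36 - 285)² = (-249)² = 62001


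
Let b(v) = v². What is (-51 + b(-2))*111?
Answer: -5217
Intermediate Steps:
(-51 + b(-2))*111 = (-51 + (-2)²)*111 = (-51 + 4)*111 = -47*111 = -5217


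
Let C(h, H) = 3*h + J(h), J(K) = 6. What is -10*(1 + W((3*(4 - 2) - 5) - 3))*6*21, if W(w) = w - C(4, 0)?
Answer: 23940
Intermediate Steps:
C(h, H) = 6 + 3*h (C(h, H) = 3*h + 6 = 6 + 3*h)
W(w) = -18 + w (W(w) = w - (6 + 3*4) = w - (6 + 12) = w - 1*18 = w - 18 = -18 + w)
-10*(1 + W((3*(4 - 2) - 5) - 3))*6*21 = -10*(1 + (-18 + ((3*(4 - 2) - 5) - 3)))*6*21 = -10*(1 + (-18 + ((3*2 - 5) - 3)))*6*21 = -10*(1 + (-18 + ((6 - 5) - 3)))*6*21 = -10*(1 + (-18 + (1 - 3)))*6*21 = -10*(1 + (-18 - 2))*6*21 = -10*(1 - 20)*6*21 = -(-190)*6*21 = -10*(-114)*21 = 1140*21 = 23940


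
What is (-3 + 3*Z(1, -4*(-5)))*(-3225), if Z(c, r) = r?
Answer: -183825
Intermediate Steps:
(-3 + 3*Z(1, -4*(-5)))*(-3225) = (-3 + 3*(-4*(-5)))*(-3225) = (-3 + 3*20)*(-3225) = (-3 + 60)*(-3225) = 57*(-3225) = -183825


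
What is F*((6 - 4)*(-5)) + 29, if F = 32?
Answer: -291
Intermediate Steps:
F*((6 - 4)*(-5)) + 29 = 32*((6 - 4)*(-5)) + 29 = 32*(2*(-5)) + 29 = 32*(-10) + 29 = -320 + 29 = -291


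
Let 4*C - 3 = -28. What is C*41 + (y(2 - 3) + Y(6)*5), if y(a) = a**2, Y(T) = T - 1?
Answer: -921/4 ≈ -230.25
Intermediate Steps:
C = -25/4 (C = 3/4 + (1/4)*(-28) = 3/4 - 7 = -25/4 ≈ -6.2500)
Y(T) = -1 + T
C*41 + (y(2 - 3) + Y(6)*5) = -25/4*41 + ((2 - 3)**2 + (-1 + 6)*5) = -1025/4 + ((-1)**2 + 5*5) = -1025/4 + (1 + 25) = -1025/4 + 26 = -921/4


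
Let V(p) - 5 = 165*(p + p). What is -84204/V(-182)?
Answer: 84204/60055 ≈ 1.4021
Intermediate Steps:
V(p) = 5 + 330*p (V(p) = 5 + 165*(p + p) = 5 + 165*(2*p) = 5 + 330*p)
-84204/V(-182) = -84204/(5 + 330*(-182)) = -84204/(5 - 60060) = -84204/(-60055) = -84204*(-1/60055) = 84204/60055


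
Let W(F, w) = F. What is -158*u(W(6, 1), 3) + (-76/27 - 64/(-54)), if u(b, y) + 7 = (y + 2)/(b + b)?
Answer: 56081/54 ≈ 1038.5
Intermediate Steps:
u(b, y) = -7 + (2 + y)/(2*b) (u(b, y) = -7 + (y + 2)/(b + b) = -7 + (2 + y)/((2*b)) = -7 + (2 + y)*(1/(2*b)) = -7 + (2 + y)/(2*b))
-158*u(W(6, 1), 3) + (-76/27 - 64/(-54)) = -79*(2 + 3 - 14*6)/6 + (-76/27 - 64/(-54)) = -79*(2 + 3 - 84)/6 + (-76*1/27 - 64*(-1/54)) = -79*(-79)/6 + (-76/27 + 32/27) = -158*(-79/12) - 44/27 = 6241/6 - 44/27 = 56081/54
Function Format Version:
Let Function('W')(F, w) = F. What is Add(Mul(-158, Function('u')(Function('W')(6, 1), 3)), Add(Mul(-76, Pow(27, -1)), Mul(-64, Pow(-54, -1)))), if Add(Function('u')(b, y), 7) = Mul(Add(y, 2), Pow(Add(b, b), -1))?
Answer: Rational(56081, 54) ≈ 1038.5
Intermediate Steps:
Function('u')(b, y) = Add(-7, Mul(Rational(1, 2), Pow(b, -1), Add(2, y))) (Function('u')(b, y) = Add(-7, Mul(Add(y, 2), Pow(Add(b, b), -1))) = Add(-7, Mul(Add(2, y), Pow(Mul(2, b), -1))) = Add(-7, Mul(Add(2, y), Mul(Rational(1, 2), Pow(b, -1)))) = Add(-7, Mul(Rational(1, 2), Pow(b, -1), Add(2, y))))
Add(Mul(-158, Function('u')(Function('W')(6, 1), 3)), Add(Mul(-76, Pow(27, -1)), Mul(-64, Pow(-54, -1)))) = Add(Mul(-158, Mul(Rational(1, 2), Pow(6, -1), Add(2, 3, Mul(-14, 6)))), Add(Mul(-76, Pow(27, -1)), Mul(-64, Pow(-54, -1)))) = Add(Mul(-158, Mul(Rational(1, 2), Rational(1, 6), Add(2, 3, -84))), Add(Mul(-76, Rational(1, 27)), Mul(-64, Rational(-1, 54)))) = Add(Mul(-158, Mul(Rational(1, 2), Rational(1, 6), -79)), Add(Rational(-76, 27), Rational(32, 27))) = Add(Mul(-158, Rational(-79, 12)), Rational(-44, 27)) = Add(Rational(6241, 6), Rational(-44, 27)) = Rational(56081, 54)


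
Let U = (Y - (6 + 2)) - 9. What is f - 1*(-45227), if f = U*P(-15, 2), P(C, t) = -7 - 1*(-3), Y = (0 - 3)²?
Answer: 45259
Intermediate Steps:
Y = 9 (Y = (-3)² = 9)
P(C, t) = -4 (P(C, t) = -7 + 3 = -4)
U = -8 (U = (9 - (6 + 2)) - 9 = (9 - 1*8) - 9 = (9 - 8) - 9 = 1 - 9 = -8)
f = 32 (f = -8*(-4) = 32)
f - 1*(-45227) = 32 - 1*(-45227) = 32 + 45227 = 45259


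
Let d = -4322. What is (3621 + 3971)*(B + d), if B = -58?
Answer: -33252960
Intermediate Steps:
(3621 + 3971)*(B + d) = (3621 + 3971)*(-58 - 4322) = 7592*(-4380) = -33252960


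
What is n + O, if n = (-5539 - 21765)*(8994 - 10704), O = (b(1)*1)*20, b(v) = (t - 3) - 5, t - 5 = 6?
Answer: 46689900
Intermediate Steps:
t = 11 (t = 5 + 6 = 11)
b(v) = 3 (b(v) = (11 - 3) - 5 = 8 - 5 = 3)
O = 60 (O = (3*1)*20 = 3*20 = 60)
n = 46689840 (n = -27304*(-1710) = 46689840)
n + O = 46689840 + 60 = 46689900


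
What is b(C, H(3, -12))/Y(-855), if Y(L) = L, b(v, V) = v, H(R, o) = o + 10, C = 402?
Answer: -134/285 ≈ -0.47018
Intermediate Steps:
H(R, o) = 10 + o
b(C, H(3, -12))/Y(-855) = 402/(-855) = 402*(-1/855) = -134/285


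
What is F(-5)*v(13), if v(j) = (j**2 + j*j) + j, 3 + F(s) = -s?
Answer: 702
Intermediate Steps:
F(s) = -3 - s
v(j) = j + 2*j**2 (v(j) = (j**2 + j**2) + j = 2*j**2 + j = j + 2*j**2)
F(-5)*v(13) = (-3 - 1*(-5))*(13*(1 + 2*13)) = (-3 + 5)*(13*(1 + 26)) = 2*(13*27) = 2*351 = 702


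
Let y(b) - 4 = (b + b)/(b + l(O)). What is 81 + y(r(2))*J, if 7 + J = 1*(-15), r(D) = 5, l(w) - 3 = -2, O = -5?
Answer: -131/3 ≈ -43.667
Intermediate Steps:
l(w) = 1 (l(w) = 3 - 2 = 1)
y(b) = 4 + 2*b/(1 + b) (y(b) = 4 + (b + b)/(b + 1) = 4 + (2*b)/(1 + b) = 4 + 2*b/(1 + b))
J = -22 (J = -7 + 1*(-15) = -7 - 15 = -22)
81 + y(r(2))*J = 81 + (2*(2 + 3*5)/(1 + 5))*(-22) = 81 + (2*(2 + 15)/6)*(-22) = 81 + (2*(⅙)*17)*(-22) = 81 + (17/3)*(-22) = 81 - 374/3 = -131/3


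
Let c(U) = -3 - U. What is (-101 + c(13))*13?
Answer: -1521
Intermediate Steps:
(-101 + c(13))*13 = (-101 + (-3 - 1*13))*13 = (-101 + (-3 - 13))*13 = (-101 - 16)*13 = -117*13 = -1521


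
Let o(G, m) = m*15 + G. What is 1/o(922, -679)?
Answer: -1/9263 ≈ -0.00010796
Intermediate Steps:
o(G, m) = G + 15*m (o(G, m) = 15*m + G = G + 15*m)
1/o(922, -679) = 1/(922 + 15*(-679)) = 1/(922 - 10185) = 1/(-9263) = -1/9263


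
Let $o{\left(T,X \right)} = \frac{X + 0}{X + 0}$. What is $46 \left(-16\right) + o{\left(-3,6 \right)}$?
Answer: $-735$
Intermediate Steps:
$o{\left(T,X \right)} = 1$ ($o{\left(T,X \right)} = \frac{X}{X} = 1$)
$46 \left(-16\right) + o{\left(-3,6 \right)} = 46 \left(-16\right) + 1 = -736 + 1 = -735$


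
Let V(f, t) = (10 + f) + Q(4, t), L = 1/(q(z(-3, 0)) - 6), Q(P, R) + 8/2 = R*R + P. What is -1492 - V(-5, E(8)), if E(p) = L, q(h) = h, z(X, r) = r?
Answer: -53893/36 ≈ -1497.0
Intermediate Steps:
Q(P, R) = -4 + P + R² (Q(P, R) = -4 + (R*R + P) = -4 + (R² + P) = -4 + (P + R²) = -4 + P + R²)
L = -⅙ (L = 1/(0 - 6) = 1/(-6) = -⅙ ≈ -0.16667)
E(p) = -⅙
V(f, t) = 10 + f + t² (V(f, t) = (10 + f) + (-4 + 4 + t²) = (10 + f) + t² = 10 + f + t²)
-1492 - V(-5, E(8)) = -1492 - (10 - 5 + (-⅙)²) = -1492 - (10 - 5 + 1/36) = -1492 - 1*181/36 = -1492 - 181/36 = -53893/36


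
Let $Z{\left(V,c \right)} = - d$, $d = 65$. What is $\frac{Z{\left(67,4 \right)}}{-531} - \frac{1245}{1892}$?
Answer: $- \frac{538115}{1004652} \approx -0.53562$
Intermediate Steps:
$Z{\left(V,c \right)} = -65$ ($Z{\left(V,c \right)} = \left(-1\right) 65 = -65$)
$\frac{Z{\left(67,4 \right)}}{-531} - \frac{1245}{1892} = - \frac{65}{-531} - \frac{1245}{1892} = \left(-65\right) \left(- \frac{1}{531}\right) - \frac{1245}{1892} = \frac{65}{531} - \frac{1245}{1892} = - \frac{538115}{1004652}$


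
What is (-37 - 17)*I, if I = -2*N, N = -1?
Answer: -108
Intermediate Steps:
I = 2 (I = -2*(-1) = 2)
(-37 - 17)*I = (-37 - 17)*2 = -54*2 = -108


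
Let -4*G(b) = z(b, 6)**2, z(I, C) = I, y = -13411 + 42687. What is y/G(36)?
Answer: -7319/81 ≈ -90.358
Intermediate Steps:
y = 29276
G(b) = -b**2/4
y/G(36) = 29276/((-1/4*36**2)) = 29276/((-1/4*1296)) = 29276/(-324) = 29276*(-1/324) = -7319/81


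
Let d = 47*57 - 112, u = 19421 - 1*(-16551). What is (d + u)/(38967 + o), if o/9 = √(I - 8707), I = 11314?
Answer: 500583071/506071974 - 38539*√2607/168690658 ≈ 0.97749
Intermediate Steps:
u = 35972 (u = 19421 + 16551 = 35972)
o = 9*√2607 (o = 9*√(11314 - 8707) = 9*√2607 ≈ 459.53)
d = 2567 (d = 2679 - 112 = 2567)
(d + u)/(38967 + o) = (2567 + 35972)/(38967 + 9*√2607) = 38539/(38967 + 9*√2607)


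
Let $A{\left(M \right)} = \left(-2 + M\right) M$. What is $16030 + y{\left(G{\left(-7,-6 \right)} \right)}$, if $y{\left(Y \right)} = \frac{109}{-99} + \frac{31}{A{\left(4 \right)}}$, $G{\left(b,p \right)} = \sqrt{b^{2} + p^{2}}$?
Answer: $\frac{12697957}{792} \approx 16033.0$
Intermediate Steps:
$A{\left(M \right)} = M \left(-2 + M\right)$
$y{\left(Y \right)} = \frac{2197}{792}$ ($y{\left(Y \right)} = \frac{109}{-99} + \frac{31}{4 \left(-2 + 4\right)} = 109 \left(- \frac{1}{99}\right) + \frac{31}{4 \cdot 2} = - \frac{109}{99} + \frac{31}{8} = \frac{2197}{792}$)
$16030 + y{\left(G{\left(-7,-6 \right)} \right)} = 16030 + \frac{2197}{792} = \frac{12697957}{792}$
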